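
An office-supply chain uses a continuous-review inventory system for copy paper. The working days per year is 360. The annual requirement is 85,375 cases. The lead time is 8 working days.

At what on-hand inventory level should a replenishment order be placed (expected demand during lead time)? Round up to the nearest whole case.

Daily demand d = 85,375 / 360 = 237.153 cases/day
Demand during lead time = 237.153 × 8 = 1,897.22
Reorder point = 1,897.22 → round up

1,898 cases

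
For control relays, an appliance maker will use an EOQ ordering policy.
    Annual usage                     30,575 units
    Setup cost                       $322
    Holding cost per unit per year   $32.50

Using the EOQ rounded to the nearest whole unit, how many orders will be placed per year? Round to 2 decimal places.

39.30 orders per year

2DS/H = 2·30,575·322/32.5 = 605,855.38
EOQ = √605,855.38 ≈ 778.37 → Q = 778
N = D/Q = 30,575/778 ≈ 39.299 orders/yr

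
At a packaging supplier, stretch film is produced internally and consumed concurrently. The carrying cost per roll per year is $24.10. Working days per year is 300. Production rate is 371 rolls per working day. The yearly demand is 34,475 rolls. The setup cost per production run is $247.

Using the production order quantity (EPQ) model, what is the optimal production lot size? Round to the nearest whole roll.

Daily demand d = 34,475/300 = 114.917; p = 371; 1 − d/p = 0.69025
EPQ = √(2DS / (H(1 − d/p)))
    = √(2 × 34,475 × 247 / (24.1 × 0.69025)) ≈ 1,011.82

1,012 rolls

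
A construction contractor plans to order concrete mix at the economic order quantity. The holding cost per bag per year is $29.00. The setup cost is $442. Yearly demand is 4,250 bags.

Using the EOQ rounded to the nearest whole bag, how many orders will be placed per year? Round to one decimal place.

11.8 orders per year

EOQ = √(2DS/H) = √(2 × 4,250 × 442 / 29)
    = √(129,551.72) ≈ 359.93 → Q = 360
N = D/Q = 4,250/360 ≈ 11.806 orders/yr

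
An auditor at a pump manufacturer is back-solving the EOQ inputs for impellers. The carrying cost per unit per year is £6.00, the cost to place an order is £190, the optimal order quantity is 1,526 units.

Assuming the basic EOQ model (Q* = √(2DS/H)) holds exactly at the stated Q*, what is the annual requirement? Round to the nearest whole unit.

Since Q* = (2DS/H)^½, squaring gives Q*²·H = 2DS.
D = Q²H / (2S) = 1,526² × 6 / (2 × 190) = 36,768.57

36,769 units per year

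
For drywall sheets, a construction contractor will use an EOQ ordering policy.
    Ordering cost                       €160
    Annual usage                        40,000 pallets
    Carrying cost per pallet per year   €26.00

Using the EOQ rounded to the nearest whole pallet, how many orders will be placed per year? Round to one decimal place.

Optimal lot size Q* = (2 × 40,000 × €160 / €26)^½ ≈ 701.65 → Q = 702
Orders per year = D/Q = 40,000 / 702 = 56.980

57.0 orders per year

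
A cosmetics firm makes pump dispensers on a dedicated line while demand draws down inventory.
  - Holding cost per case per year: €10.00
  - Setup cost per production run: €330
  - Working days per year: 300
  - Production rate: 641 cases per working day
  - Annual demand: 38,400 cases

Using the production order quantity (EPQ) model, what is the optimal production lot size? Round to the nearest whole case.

d = 38,400/300 = 128.0000 cases/day;  effective holding cost H(1 − d/p) = 10·(1 − 128.0000/641) = 8.00312
Q* = √(2DS / H_eff) = √(2·38,400·330 / 8.00312) ≈ 1,779.54

1,780 cases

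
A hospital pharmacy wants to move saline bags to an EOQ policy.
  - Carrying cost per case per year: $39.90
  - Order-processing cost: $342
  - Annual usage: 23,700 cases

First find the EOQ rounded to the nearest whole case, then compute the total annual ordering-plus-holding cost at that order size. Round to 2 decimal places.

$25,432.48

Optimal lot size Q* = (2 × 23,700 × $342 / $39.9)^½ ≈ 637.41 → Q = 637 cases
Annual ordering cost = (D/Q)·S = (23,700/637) × 342 = $12,724.33
Annual holding cost  = (Q/2)·H = (637/2) × 39.9 = $12,708.15
Total = $12,724.33 + $12,708.15 = $25,432.48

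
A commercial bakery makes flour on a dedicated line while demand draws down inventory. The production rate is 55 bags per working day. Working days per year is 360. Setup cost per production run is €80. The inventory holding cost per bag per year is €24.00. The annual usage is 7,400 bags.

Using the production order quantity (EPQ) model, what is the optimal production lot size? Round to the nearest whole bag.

281 bags

Daily demand d = 7,400/360 = 20.556; p = 55; 1 − d/p = 0.62626
EPQ = √(2DS / (H(1 − d/p)))
    = √(2 × 7,400 × 80 / (24 × 0.62626)) ≈ 280.67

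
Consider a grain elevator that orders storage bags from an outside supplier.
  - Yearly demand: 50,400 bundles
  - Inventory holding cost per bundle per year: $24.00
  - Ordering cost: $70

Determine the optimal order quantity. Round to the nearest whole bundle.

542 bundles

Q* = √(2·D·S / H) = √(2·50,400·70 / 24) = √294,000.0 ≈ 542.22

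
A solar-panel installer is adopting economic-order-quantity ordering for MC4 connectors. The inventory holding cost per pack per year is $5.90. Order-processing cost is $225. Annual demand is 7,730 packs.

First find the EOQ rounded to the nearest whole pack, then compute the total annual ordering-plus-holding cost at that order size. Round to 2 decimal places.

Optimal lot size Q* = (2 × 7,730 × $225 / $5.9)^½ ≈ 767.84 → Q = 768 packs
Ordering: D/Q × S = 7,730/768 × $225 = $2,264.65
Holding:  Q/2 × H = 768/2 × $5.9 = $2,265.60
Total = $2,264.65 + $2,265.60 = $4,530.25

$4,530.25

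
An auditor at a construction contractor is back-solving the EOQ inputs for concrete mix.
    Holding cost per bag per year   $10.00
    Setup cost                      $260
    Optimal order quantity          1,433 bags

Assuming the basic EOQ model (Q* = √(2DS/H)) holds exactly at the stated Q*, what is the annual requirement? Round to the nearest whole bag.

39,490 bags per year

From Q* = √(2DS/H) ⇒ Q*² = 2DS/H.
D = Q²H / (2S) = 1,433² × 10 / (2 × 260) = 39,490.17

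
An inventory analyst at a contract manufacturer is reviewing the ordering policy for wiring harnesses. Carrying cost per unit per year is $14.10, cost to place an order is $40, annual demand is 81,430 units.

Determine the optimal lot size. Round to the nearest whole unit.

2DS/H = 2·81,430·40/14.1 = 462,014.18
EOQ = √462,014.18 ≈ 679.72

680 units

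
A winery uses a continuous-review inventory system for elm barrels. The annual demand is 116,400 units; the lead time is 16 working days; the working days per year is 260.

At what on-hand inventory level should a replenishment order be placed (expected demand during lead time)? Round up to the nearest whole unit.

7,164 units

Daily demand d = 116,400 / 260 = 447.692 units/day
Demand during lead time = 447.692 × 16 = 7,163.08
Reorder point = 7,163.08 → round up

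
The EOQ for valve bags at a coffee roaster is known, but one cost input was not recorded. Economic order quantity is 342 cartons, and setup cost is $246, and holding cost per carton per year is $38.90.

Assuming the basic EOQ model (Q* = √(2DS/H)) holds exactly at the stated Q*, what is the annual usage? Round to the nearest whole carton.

Since Q* = (2DS/H)^½, squaring gives Q*²·H = 2DS.
D = Q²H / (2S) = 342² × 38.9 / (2 × 246) = 9,247.76

9,248 cartons per year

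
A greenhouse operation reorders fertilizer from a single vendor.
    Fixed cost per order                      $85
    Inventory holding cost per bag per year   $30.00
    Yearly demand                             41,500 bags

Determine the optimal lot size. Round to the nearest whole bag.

485 bags

Optimal lot size Q* = (2 × 41,500 × $85 / $30)^½ ≈ 484.94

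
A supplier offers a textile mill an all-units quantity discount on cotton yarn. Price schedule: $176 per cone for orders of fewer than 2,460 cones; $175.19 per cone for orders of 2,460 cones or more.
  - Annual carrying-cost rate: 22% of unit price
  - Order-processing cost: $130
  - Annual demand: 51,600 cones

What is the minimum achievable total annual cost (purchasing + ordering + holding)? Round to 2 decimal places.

$9,089,937.24

H₁ = 22%×$176 = $38.7200;  H₂ = 22%×$175.19 = $38.5418
EOQ₁ = √(2×51,600×130/38.7200) = 588.63  (< 2,460, feasible at tier 1)
EOQ₂ = √(2×51,600×130/38.5418) = 589.99  (< 2,460 → use Q = 2,460 at tier-2 price)
TC(tier 1 (EOQ₁), Q≈588.6) = $9,104,391.83
TC(tier 2, Q≈2,460.0) = $9,089,937.24
Minimum at tier 2: $9,089,937.24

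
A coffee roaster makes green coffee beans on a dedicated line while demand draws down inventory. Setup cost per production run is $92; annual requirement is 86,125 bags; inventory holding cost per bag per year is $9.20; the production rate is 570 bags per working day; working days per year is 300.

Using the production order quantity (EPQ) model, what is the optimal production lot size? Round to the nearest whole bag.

Daily demand d = 86,125/300 = 287.083; p = 570; 1 − d/p = 0.49635
EPQ = √(2DS / (H(1 − d/p)))
    = √(2 × 86,125 × 92 / (9.2 × 0.49635)) ≈ 1,862.89

1,863 bags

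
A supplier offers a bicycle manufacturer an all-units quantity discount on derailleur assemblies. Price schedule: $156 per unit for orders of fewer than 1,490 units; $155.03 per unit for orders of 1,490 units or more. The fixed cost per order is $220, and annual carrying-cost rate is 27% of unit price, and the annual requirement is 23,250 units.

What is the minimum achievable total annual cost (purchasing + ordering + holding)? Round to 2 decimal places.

$3,639,064.67

H₁ = 27%×$156 = $42.1200;  H₂ = 27%×$155.03 = $41.8581
EOQ₁ = √(2×23,250×220/42.1200) = 492.83  (< 1,490, feasible at tier 1)
EOQ₂ = √(2×23,250×220/41.8581) = 494.37  (< 1,490 → use Q = 1,490 at tier-2 price)
TC(tier 1 (EOQ₁), Q≈492.8) = $3,647,757.83
TC(tier 2, Q≈1,490.0) = $3,639,064.67
Minimum at tier 2: $3,639,064.67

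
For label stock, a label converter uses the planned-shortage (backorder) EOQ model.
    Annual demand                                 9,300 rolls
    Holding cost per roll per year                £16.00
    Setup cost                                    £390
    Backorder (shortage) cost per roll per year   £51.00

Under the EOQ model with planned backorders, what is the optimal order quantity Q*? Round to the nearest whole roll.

Basic EOQ = √(2·9,300·390/16) = 673.331
Backorder adjustment √((H+b)/b) = √((16+51)/51) = 1.1462
Q* = 673.331 × 1.1462 ≈ 771.76

772 rolls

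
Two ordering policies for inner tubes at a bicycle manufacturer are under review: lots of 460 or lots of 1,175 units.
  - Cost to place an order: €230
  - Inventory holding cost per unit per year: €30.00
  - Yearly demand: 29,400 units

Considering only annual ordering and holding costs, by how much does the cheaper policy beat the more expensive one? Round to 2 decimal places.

Annual cost at Q: ordering D·S/Q plus holding Q·H/2.
TC(460) = (29,400/460)×230 + (460/2)×30 = €21,600.00
TC(1,175) = (29,400/1,175)×230 + (1,175/2)×30 = €23,379.89
Cheaper: Q = 460.  Difference = €1,779.89

€1,779.89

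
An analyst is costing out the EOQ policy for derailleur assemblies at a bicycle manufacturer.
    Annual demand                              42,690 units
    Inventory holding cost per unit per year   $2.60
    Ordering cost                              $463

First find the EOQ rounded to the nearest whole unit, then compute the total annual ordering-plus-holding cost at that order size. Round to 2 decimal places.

Optimal lot size Q* = (2 × 42,690 × $463 / $2.6)^½ ≈ 3,899.26 → Q = 3,899 units
Annual ordering cost = (D/Q)·S = (42,690/3,899) × 463 = $5,069.37
Annual holding cost  = (Q/2)·H = (3,899/2) × 2.6 = $5,068.70
Total = $5,069.37 + $5,068.70 = $10,138.07

$10,138.07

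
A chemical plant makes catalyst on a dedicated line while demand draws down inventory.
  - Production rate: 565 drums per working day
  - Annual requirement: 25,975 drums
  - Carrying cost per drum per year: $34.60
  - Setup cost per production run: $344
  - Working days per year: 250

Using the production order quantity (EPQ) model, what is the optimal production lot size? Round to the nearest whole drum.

796 drums

Daily demand d = 25,975/250 = 103.900; p = 565; 1 − d/p = 0.81611
EPQ = √(2DS / (H(1 − d/p)))
    = √(2 × 25,975 × 344 / (34.6 × 0.81611)) ≈ 795.54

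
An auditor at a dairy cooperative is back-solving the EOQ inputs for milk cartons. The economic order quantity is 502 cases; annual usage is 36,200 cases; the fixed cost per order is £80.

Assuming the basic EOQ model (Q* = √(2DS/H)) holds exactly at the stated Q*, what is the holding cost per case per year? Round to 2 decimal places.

£22.98

Since Q* = (2DS/H)^½, squaring gives Q*²·H = 2DS.
H = 2DS / Q² = 2 × 36,200 × 80 / 502² = 22.9838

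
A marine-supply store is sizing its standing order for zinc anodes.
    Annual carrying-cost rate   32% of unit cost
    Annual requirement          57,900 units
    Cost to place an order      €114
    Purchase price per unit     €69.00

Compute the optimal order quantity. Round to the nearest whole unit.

773 units

H = i·C = 0.32 × €69 = €22.0800 per unit-year
Q* = √(2·D·S / H) = √(2·57,900·114 / 22.08) = √597,880.4 ≈ 773.23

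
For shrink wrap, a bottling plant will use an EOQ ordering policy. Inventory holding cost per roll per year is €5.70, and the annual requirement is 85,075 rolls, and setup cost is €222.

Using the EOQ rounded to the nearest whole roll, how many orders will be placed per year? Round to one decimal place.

33.1 orders per year

2DS/H = 2·85,075·222/5.7 = 6,626,894.74
EOQ = √6,626,894.74 ≈ 2,574.28 → Q = 2,574
Orders per year = D/Q = 85,075 / 2,574 = 33.052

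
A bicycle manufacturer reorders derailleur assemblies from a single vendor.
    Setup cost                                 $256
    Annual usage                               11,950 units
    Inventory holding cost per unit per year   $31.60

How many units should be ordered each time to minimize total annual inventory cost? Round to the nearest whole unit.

440 units

Optimal lot size Q* = (2 × 11,950 × $256 / $31.6)^½ ≈ 440.02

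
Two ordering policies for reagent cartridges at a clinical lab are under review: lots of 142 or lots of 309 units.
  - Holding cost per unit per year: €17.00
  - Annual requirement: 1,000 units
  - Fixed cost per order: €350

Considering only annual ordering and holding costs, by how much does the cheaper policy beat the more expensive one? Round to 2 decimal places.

€87.40

For each Q, cost = (D/Q)·S + (Q/2)·H.
TC(142) = (1,000/142)×350 + (142/2)×17 = €3,671.79
TC(309) = (1,000/309)×350 + (309/2)×17 = €3,759.19
|ΔTC| = |€3,671.79 − €3,759.19| = €87.40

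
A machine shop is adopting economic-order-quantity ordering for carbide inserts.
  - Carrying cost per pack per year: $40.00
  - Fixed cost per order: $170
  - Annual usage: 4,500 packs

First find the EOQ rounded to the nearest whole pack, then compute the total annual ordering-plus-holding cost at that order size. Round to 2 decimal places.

Q* = √(2·D·S / H) = √(2·4,500·170 / 40) = √38,250.0 ≈ 195.58 → Q = 196 packs
Ordering: D/Q × S = 4,500/196 × $170 = $3,903.06
Holding:  Q/2 × H = 196/2 × $40 = $3,920.00
Total = $3,903.06 + $3,920.00 = $7,823.06

$7,823.06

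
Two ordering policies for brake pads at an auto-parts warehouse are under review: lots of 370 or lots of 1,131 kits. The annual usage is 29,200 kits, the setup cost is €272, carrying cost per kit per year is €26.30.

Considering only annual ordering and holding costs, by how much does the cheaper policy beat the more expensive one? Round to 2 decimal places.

€4,436.34

TC(Q) = (D/Q)S + (Q/2)H
TC(370) = (29,200/370)×272 + (370/2)×26.3 = €26,331.45
TC(1,131) = (29,200/1,131)×272 + (1,131/2)×26.3 = €21,895.11
|ΔTC| = |€26,331.45 − €21,895.11| = €4,436.34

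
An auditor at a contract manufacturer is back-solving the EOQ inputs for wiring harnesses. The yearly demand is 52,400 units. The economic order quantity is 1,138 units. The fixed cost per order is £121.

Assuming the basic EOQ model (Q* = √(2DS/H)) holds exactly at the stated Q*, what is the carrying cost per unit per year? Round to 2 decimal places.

£9.79

Since Q* = (2DS/H)^½, squaring gives Q*²·H = 2DS.
H = 2DS / Q² = 2 × 52,400 × 121 / 1,138² = 9.7918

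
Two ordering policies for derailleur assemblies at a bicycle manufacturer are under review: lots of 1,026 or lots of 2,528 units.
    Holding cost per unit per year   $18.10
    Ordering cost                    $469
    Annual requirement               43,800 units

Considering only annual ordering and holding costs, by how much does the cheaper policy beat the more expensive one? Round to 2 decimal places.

Annual cost at Q: ordering D·S/Q plus holding Q·H/2.
TC(1,026) = (43,800/1,026)×469 + (1,026/2)×18.1 = $29,306.94
TC(2,528) = (43,800/2,528)×469 + (2,528/2)×18.1 = $31,004.27
Cheaper: Q = 1,026.  Difference = $1,697.33

$1,697.33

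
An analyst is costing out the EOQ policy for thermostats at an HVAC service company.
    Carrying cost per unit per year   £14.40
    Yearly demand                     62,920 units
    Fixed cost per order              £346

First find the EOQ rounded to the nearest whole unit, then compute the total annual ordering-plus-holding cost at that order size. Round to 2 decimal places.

EOQ = √(2DS/H) = √(2 × 62,920 × 346 / 14.4)
    = √(3,023,655.56) ≈ 1,738.87 → Q = 1,739 units
Annual ordering cost = (D/Q)·S = (62,920/1,739) × 346 = £12,518.87
Annual holding cost  = (Q/2)·H = (1,739/2) × 14.4 = £12,520.80
Total = £12,518.87 + £12,520.80 = £25,039.67

£25,039.67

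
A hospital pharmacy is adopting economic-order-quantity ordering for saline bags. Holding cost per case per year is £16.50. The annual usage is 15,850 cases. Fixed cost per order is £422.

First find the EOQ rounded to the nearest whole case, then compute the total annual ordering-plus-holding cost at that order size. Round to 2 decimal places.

EOQ = √(2DS/H) = √(2 × 15,850 × 422 / 16.5)
    = √(810,751.52) ≈ 900.42 → Q = 900 cases
Orders/yr = 15,850/900 = 17.611; ordering cost = 17.611 × £422 = £7,431.89
Average inventory = 900/2 = 450; holding cost = 450 × £16.5 = £7,425.00
Total = £7,431.89 + £7,425.00 = £14,856.89

£14,856.89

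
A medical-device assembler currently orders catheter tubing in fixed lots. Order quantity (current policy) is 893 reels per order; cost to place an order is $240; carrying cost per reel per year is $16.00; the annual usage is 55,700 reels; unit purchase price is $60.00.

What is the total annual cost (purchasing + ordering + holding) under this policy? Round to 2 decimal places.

Ordering: D/Q × S = 55,700/893 × $240 = $14,969.76
Holding:  Q/2 × H = 893/2 × $16 = $7,144.00
Purchase cost = D·C = 55,700 × 60 = $3,342,000.00
Total = $14,969.76 + $7,144.00 + $3,342,000.00 = $3,364,113.76

$3,364,113.76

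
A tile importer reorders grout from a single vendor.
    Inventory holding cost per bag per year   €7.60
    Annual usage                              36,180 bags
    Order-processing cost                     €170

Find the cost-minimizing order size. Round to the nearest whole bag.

1,272 bags

EOQ = √(2DS/H) = √(2 × 36,180 × 170 / 7.6)
    = √(1,618,578.95) ≈ 1,272.23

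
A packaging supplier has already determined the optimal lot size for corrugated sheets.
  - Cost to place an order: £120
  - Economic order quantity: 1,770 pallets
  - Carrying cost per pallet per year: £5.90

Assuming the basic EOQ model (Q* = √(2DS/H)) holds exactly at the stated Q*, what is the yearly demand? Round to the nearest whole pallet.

Since Q* = (2DS/H)^½, squaring gives Q*²·H = 2DS.
D = Q²H / (2S) = 1,770² × 5.9 / (2 × 120) = 77,017.12

77,017 pallets per year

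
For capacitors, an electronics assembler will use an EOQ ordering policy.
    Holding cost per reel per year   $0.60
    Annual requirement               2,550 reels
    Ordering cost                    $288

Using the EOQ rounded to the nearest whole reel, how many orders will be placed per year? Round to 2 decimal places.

2DS/H = 2·2,550·288/0.6 = 2,448,000.00
EOQ = √2,448,000.00 ≈ 1,564.61 → Q = 1,565
N = D/Q = 2,550/1,565 ≈ 1.629 orders/yr

1.63 orders per year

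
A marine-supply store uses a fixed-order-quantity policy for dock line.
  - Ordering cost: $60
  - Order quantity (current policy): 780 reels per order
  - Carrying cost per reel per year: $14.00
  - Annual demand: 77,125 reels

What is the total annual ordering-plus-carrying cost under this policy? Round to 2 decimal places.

Ordering: D/Q × S = 77,125/780 × $60 = $5,932.69
Holding:  Q/2 × H = 780/2 × $14 = $5,460.00
Total = $5,932.69 + $5,460.00 = $11,392.69

$11,392.69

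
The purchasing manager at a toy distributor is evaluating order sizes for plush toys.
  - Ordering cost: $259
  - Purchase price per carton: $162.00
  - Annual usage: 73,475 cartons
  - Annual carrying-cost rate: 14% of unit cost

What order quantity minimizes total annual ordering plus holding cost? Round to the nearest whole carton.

1,295 cartons

H = i·C = 0.14 × $162 = $22.6800 per carton-year
Optimal lot size Q* = (2 × 73,475 × $259 / $22.68)^½ ≈ 1,295.43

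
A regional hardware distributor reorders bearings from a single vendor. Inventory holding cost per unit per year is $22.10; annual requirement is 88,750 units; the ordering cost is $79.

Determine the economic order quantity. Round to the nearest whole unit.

797 units

Optimal lot size Q* = (2 × 88,750 × $79 / $22.1)^½ ≈ 796.56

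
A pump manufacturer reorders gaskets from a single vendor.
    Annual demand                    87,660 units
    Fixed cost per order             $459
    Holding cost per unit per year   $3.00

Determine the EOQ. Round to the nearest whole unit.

2DS/H = 2·87,660·459/3 = 26,823,960.00
EOQ = √26,823,960.00 ≈ 5,179.19

5,179 units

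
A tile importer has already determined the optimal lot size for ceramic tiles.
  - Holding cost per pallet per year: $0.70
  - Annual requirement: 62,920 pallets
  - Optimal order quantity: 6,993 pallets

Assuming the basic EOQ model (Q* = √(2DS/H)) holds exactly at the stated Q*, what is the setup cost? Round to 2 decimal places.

Since Q* = (2DS/H)^½, squaring gives Q*²·H = 2DS.
S = Q²H / (2D) = 6,993² × 0.7 / (2 × 62,920) = 272.0235

$272.02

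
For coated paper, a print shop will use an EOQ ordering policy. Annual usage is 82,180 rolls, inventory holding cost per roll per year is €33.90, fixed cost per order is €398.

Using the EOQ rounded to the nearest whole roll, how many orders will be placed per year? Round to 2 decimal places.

59.16 orders per year

EOQ = √(2DS/H) = √(2 × 82,180 × 398 / 33.9)
    = √(1,929,654.28) ≈ 1,389.12 → Q = 1,389
N = D/Q = 82,180/1,389 ≈ 59.165 orders/yr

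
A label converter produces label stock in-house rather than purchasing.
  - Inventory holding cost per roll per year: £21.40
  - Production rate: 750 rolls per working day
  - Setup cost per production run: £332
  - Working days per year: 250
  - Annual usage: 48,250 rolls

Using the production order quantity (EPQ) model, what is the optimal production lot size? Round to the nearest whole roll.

1,420 rolls

d = 48,250/250 = 193.0000 rolls/day;  effective holding cost H(1 − d/p) = 21.4·(1 − 193.0000/750) = 15.89307
Q* = √(2DS / H_eff) = √(2·48,250·332 / 15.89307) ≈ 1,419.81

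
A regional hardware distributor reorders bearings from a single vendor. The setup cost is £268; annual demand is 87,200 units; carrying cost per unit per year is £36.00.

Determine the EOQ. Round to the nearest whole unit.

EOQ = √(2DS/H) = √(2 × 87,200 × 268 / 36)
    = √(1,298,311.11) ≈ 1,139.43

1,139 units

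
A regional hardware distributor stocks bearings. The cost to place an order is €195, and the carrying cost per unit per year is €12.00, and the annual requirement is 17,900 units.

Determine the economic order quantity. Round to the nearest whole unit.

Q* = √(2·D·S / H) = √(2·17,900·195 / 12) = √581,750.0 ≈ 762.73

763 units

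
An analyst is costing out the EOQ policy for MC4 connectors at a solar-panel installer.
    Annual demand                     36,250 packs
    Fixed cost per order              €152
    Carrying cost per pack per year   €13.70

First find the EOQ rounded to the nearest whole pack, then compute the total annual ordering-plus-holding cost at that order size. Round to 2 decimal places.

€12,287.15

Optimal lot size Q* = (2 × 36,250 × €152 / €13.7)^½ ≈ 896.87 → Q = 897 packs
Ordering: D/Q × S = 36,250/897 × €152 = €6,142.70
Holding:  Q/2 × H = 897/2 × €13.7 = €6,144.45
Total = €6,142.70 + €6,144.45 = €12,287.15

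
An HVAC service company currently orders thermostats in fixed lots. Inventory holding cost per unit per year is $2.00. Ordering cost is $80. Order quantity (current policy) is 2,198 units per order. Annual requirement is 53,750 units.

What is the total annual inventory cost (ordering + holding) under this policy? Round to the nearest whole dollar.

$4,154

Ordering: D/Q × S = 53,750/2,198 × $80 = $1,956.32
Holding:  Q/2 × H = 2,198/2 × $2 = $2,198.00
Total = $1,956.32 + $2,198.00 = $4,154.32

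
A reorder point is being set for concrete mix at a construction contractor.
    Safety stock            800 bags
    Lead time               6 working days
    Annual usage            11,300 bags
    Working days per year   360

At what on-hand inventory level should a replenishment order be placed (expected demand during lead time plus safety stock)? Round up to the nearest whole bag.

Daily demand d = 11,300 / 360 = 31.389 bags/day
Demand during lead time = 31.389 × 6 = 188.33
Reorder point = 188.33 + 800 = 988.33 → round up

989 bags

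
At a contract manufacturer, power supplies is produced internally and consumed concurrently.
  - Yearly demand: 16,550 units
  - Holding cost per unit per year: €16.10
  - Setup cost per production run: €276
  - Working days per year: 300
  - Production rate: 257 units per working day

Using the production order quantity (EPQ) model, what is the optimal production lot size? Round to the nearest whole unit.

Daily demand d = 16,550/300 = 55.167; p = 257; 1 − d/p = 0.78534
EPQ = √(2DS / (H(1 − d/p)))
    = √(2 × 16,550 × 276 / (16.1 × 0.78534)) ≈ 850.01

850 units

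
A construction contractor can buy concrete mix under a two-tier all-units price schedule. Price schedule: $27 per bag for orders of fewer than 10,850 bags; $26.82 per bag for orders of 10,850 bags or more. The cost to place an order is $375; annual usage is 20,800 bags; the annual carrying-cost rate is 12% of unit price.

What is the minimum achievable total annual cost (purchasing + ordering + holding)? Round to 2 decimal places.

H₁ = 12%×$27 = $3.2400;  H₂ = 12%×$26.82 = $3.2184
EOQ₁ = √(2×20,800×375/3.2400) = 2,194.27  (< 10,850, feasible at tier 1)
EOQ₂ = √(2×20,800×375/3.2184) = 2,201.62  (< 10,850 → use Q = 10,850 at tier-2 price)
TC(tier 1 (EOQ₁), Q≈2,194.3) = $568,709.43
TC(tier 2, Q≈10,850.0) = $576,034.71
Minimum at tier 1 (EOQ₁): $568,709.43

$568,709.43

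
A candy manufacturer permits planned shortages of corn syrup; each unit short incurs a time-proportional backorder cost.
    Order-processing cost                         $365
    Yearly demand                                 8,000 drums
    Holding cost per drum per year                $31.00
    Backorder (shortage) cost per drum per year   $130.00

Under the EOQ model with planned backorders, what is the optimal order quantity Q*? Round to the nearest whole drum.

Q* = √(2DS/H) · √((H + b)/b)
   = √(2 × 8,000 × 365 / 31) · √((31 + 130) / 130)
   = 434.036 × 1.1129 ≈ 483.02

483 drums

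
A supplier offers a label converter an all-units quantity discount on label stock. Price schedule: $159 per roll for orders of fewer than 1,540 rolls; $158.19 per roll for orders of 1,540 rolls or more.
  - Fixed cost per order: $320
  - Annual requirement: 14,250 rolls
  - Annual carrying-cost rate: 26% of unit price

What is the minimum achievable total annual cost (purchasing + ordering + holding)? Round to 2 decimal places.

H₁ = 26%×$159 = $41.3400;  H₂ = 26%×$158.19 = $41.1294
EOQ₁ = √(2×14,250×320/41.3400) = 469.69  (< 1,540, feasible at tier 1)
EOQ₂ = √(2×14,250×320/41.1294) = 470.89  (< 1,540 → use Q = 1,540 at tier-2 price)
TC(tier 1 (EOQ₁), Q≈469.7) = $2,285,167.02
TC(tier 2, Q≈1,540.0) = $2,288,838.18
Minimum at tier 1 (EOQ₁): $2,285,167.02

$2,285,167.02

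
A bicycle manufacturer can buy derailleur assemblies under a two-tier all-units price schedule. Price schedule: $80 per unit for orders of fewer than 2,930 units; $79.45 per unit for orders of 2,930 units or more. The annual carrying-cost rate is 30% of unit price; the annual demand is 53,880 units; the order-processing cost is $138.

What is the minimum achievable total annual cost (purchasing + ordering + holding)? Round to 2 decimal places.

$4,318,221.97

H₁ = 30%×$80 = $24.0000;  H₂ = 30%×$79.45 = $23.8350
EOQ₁ = √(2×53,880×138/24.0000) = 787.16  (< 2,930, feasible at tier 1)
EOQ₂ = √(2×53,880×138/23.8350) = 789.88  (< 2,930 → use Q = 2,930 at tier-2 price)
TC(tier 1 (EOQ₁), Q≈787.2) = $4,329,291.83
TC(tier 2, Q≈2,930.0) = $4,318,221.97
Minimum at tier 2: $4,318,221.97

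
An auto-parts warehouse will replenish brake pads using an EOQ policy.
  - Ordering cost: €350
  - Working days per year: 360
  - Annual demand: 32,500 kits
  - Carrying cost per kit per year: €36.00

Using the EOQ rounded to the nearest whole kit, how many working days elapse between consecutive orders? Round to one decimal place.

Optimal lot size Q* = (2 × 32,500 × €350 / €36)^½ ≈ 794.95 → Q = 795 kits
Cycle time = (working days × Q)/D = (360 × 795) / 32,500 = 8.806 days

8.8 days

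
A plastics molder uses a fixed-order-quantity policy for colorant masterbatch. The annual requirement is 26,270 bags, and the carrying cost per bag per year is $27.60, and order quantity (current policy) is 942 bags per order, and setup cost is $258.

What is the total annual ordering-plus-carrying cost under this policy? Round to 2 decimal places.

Orders/yr = 26,270/942 = 27.887; ordering cost = 27.887 × $258 = $7,194.97
Average inventory = 942/2 = 471; holding cost = 471 × $27.6 = $12,999.60
Total = $7,194.97 + $12,999.60 = $20,194.57

$20,194.57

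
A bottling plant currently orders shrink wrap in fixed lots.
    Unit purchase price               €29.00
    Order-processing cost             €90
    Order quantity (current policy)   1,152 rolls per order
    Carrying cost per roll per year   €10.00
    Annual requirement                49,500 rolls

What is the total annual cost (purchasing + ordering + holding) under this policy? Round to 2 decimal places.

€1,445,127.19

Annual ordering cost = (D/Q)·S = (49,500/1,152) × 90 = €3,867.19
Annual holding cost  = (Q/2)·H = (1,152/2) × 10 = €5,760.00
Purchase cost = D·C = 49,500 × 29 = €1,435,500.00
Total = €3,867.19 + €5,760.00 + €1,435,500.00 = €1,445,127.19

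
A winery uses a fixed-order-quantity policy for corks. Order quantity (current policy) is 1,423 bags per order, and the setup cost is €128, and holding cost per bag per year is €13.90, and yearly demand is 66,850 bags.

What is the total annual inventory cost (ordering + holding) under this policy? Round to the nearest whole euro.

€15,903

Ordering: D/Q × S = 66,850/1,423 × €128 = €6,013.21
Holding:  Q/2 × H = 1,423/2 × €13.9 = €9,889.85
Total = €6,013.21 + €9,889.85 = €15,903.06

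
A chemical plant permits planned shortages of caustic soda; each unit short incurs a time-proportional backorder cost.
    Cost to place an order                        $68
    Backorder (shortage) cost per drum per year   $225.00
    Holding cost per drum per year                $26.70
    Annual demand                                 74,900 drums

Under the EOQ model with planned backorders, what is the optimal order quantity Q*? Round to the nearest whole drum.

653 drums

Basic EOQ = √(2·74,900·68/26.7) = 617.667
Backorder adjustment √((H+b)/b) = √((26.7+225)/225) = 1.0577
Q* = 617.667 × 1.0577 ≈ 653.29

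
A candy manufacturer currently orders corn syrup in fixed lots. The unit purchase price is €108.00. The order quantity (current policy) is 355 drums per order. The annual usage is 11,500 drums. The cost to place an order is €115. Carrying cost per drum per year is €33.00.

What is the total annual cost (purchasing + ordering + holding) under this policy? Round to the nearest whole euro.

€1,251,583

Annual ordering cost = (D/Q)·S = (11,500/355) × 115 = €3,725.35
Annual holding cost  = (Q/2)·H = (355/2) × 33 = €5,857.50
Purchase cost = D·C = 11,500 × 108 = €1,242,000.00
Total = €3,725.35 + €5,857.50 + €1,242,000.00 = €1,251,582.85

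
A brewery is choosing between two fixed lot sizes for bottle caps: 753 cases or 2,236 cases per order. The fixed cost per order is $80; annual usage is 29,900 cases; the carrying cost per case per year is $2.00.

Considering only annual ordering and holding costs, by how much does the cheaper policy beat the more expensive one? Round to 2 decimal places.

$623.86

For each Q, cost = (D/Q)·S + (Q/2)·H.
TC(753) = (29,900/753)×80 + (753/2)×2 = $3,929.63
TC(2,236) = (29,900/2,236)×80 + (2,236/2)×2 = $3,305.77
Lots of 2,236 are cheaper by $623.86.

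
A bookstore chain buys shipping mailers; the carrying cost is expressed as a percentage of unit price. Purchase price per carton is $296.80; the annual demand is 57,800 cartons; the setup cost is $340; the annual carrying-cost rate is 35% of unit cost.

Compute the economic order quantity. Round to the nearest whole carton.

Holding cost per carton per year: H = 35% × $296.8 = $103.8800
2DS/H = 2·57,800·340/103.88 = 378,359.65
EOQ = √378,359.65 ≈ 615.11

615 cartons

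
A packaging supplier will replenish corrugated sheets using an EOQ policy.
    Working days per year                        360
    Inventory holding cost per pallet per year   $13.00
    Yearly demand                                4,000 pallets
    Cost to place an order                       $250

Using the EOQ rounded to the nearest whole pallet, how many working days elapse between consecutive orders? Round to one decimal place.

Q* = √(2·D·S / H) = √(2·4,000·250 / 13) = √153,846.2 ≈ 392.23 → Q = 392 pallets
Days between orders = 360 / (D/Q) = 360 / 10.204 ≈ 35.280

35.3 days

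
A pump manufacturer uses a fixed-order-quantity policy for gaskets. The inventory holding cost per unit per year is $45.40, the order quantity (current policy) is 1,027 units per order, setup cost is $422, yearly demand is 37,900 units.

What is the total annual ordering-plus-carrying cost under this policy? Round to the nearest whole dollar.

$38,886

Orders/yr = 37,900/1,027 = 36.904; ordering cost = 36.904 × $422 = $15,573.32
Average inventory = 1,027/2 = 513.5; holding cost = 513.5 × $45.4 = $23,312.90
Total = $15,573.32 + $23,312.90 = $38,886.22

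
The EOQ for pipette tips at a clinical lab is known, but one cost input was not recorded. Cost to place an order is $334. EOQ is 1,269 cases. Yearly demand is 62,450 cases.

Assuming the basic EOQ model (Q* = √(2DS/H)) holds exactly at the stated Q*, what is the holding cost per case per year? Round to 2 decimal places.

$25.91

Since Q* = (2DS/H)^½, squaring gives Q*²·H = 2DS.
H = 2DS / Q² = 2 × 62,450 × 334 / 1,269² = 25.9051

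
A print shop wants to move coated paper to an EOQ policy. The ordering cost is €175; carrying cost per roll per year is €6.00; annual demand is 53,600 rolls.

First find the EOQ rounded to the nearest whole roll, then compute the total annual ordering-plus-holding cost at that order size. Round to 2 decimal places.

Optimal lot size Q* = (2 × 53,600 × €175 / €6)^½ ≈ 1,768.24 → Q = 1,768 rolls
Ordering: D/Q × S = 53,600/1,768 × €175 = €5,305.43
Holding:  Q/2 × H = 1,768/2 × €6 = €5,304.00
Total = €5,305.43 + €5,304.00 = €10,609.43

€10,609.43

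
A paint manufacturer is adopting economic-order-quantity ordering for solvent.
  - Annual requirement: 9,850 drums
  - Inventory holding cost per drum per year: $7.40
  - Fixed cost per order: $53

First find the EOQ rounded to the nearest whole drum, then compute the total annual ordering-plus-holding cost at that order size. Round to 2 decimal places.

EOQ = √(2DS/H) = √(2 × 9,850 × 53 / 7.4)
    = √(141,094.59) ≈ 375.63 → Q = 376 drums
Orders/yr = 9,850/376 = 26.197; ordering cost = 26.197 × $53 = $1,388.43
Average inventory = 376/2 = 188; holding cost = 188 × $7.4 = $1,391.20
Total = $1,388.43 + $1,391.20 = $2,779.63

$2,779.63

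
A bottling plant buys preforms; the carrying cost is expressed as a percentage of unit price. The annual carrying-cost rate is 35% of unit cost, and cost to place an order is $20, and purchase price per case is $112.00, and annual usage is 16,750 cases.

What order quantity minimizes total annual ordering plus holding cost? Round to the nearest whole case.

131 cases

H = i·C = 0.35 × $112 = $39.2000 per case-year
Optimal lot size Q* = (2 × 16,750 × $20 / $39.2)^½ ≈ 130.74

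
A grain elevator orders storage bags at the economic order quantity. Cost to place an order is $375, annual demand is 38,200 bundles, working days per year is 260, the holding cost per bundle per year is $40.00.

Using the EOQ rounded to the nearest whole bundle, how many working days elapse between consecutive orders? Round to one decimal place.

5.8 days

Optimal lot size Q* = (2 × 38,200 × $375 / $40)^½ ≈ 846.32 → Q = 846 bundles
T = Q/D × 260 days = 846/38,200 × 260 = 5.758 days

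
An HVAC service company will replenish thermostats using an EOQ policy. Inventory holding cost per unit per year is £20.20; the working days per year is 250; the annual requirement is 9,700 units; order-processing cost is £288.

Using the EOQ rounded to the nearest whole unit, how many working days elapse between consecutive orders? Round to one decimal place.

13.6 days

EOQ = √(2DS/H) = √(2 × 9,700 × 288 / 20.2)
    = √(276,594.06) ≈ 525.92 → Q = 526 units
T = Q/D × 250 days = 526/9,700 × 250 = 13.557 days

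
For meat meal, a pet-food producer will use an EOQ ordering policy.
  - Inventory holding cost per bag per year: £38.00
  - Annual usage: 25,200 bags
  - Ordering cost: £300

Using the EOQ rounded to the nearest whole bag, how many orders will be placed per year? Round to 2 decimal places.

39.94 orders per year

2DS/H = 2·25,200·300/38 = 397,894.74
EOQ = √397,894.74 ≈ 630.79 → Q = 631
N = D/Q = 25,200/631 ≈ 39.937 orders/yr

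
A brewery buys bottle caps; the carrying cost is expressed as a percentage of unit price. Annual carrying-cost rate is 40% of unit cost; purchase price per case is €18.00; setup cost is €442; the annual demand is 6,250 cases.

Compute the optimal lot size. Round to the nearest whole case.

876 cases

Carrying cost H = €18 × 40% = €7.2000/case/yr
EOQ = √(2DS/H) = √(2 × 6,250 × 442 / 7.2)
    = √(767,361.11) ≈ 875.99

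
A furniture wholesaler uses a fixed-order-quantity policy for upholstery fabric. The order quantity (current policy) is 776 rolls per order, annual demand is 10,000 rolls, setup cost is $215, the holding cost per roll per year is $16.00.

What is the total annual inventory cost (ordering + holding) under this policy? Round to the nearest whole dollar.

$8,979

Ordering: D/Q × S = 10,000/776 × $215 = $2,770.62
Holding:  Q/2 × H = 776/2 × $16 = $6,208.00
Total = $2,770.62 + $6,208.00 = $8,978.62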